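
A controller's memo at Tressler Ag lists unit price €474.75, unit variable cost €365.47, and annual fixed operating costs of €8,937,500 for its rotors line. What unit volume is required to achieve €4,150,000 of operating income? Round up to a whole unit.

Unit CM = price − variable cost = €474.75 − €365.47 = €109.28.
Required volume = (fixed costs + target profit) ÷ CM = (€8,937,500 + €4,150,000) ÷ €109.28 = 119,761.16, so 119,762 rotors.

119,762 rotors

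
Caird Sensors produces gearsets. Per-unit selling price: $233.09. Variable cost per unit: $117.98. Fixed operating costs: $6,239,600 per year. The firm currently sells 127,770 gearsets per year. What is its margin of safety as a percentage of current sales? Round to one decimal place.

Each unit contributes $233.09 − $117.98 = $115.11. Break-even units = $6,239,600 ÷ $115.11 = 54,205.54; break-even revenue = 54,205.54 × $233.09 = $12,634,769.91.
Actual sales revenue = 127,770 × $233.09 = $29,781,909.30.
Margin of safety = ($29,781,909.30 − $12,634,769.91) ÷ $29,781,909.30 = 57.6%.

57.6%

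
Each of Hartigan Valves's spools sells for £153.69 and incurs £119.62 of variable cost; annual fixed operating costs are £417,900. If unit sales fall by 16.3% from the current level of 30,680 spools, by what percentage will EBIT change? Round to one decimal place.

Total contribution margin = 30,680 × £34.07 = £1,045,267.60.
Subtracting fixed costs: EBIT = £1,045,267.60 − £417,900 = £627,367.60.
Degree of operating leverage = £1,045,267.60 / £627,367.60 = 1.6661.
%ΔEBIT = DOL × %ΔSales = 1.6661 × -16.3% = -27.2%.

-27.2%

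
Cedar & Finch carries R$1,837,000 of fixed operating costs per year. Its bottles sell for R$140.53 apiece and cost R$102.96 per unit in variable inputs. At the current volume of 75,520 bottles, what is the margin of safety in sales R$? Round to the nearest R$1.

R$3,741,556

Contribution margin per unit = R$140.53 − R$102.96 = R$37.57. Break-even units = R$1,837,000 ÷ R$37.57 = 48,895.40; break-even revenue = 48,895.40 × R$140.53 = R$6,871,269.90.
Actual sales revenue = 75,520 × R$140.53 = R$10,612,825.60.
Margin of safety = R$10,612,825.60 − R$6,871,269.90 = R$3,741,556.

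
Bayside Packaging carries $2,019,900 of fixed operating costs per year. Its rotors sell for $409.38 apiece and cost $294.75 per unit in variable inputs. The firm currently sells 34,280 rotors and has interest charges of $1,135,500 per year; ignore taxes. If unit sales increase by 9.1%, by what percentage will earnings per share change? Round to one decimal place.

+46.2%

Total contribution margin = 34,280 × $114.63 = $3,929,516.40.
EBIT = $3,929,516.40 − $2,019,900 = $1,909,616.40.
After interest of $1,135,500.00, pre-tax earnings = $774,116.40.
DCL = total CM / (EBIT − I) = $3,929,516.40 / $774,116.40 = 5.0761.
EPS therefore changes by 5.0761 × (+9.1%) = +46.2%.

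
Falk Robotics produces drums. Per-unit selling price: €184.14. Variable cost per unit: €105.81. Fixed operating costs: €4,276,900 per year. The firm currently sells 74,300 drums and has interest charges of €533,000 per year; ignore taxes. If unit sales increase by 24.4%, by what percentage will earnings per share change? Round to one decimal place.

At 74,300 units, contribution = 74,300 × €78.33 = €5,819,919.00.
Subtracting fixed costs: EBIT = €5,819,919.00 − €4,276,900 = €1,543,019.00.
Interest = €533,000.00, so EBIT − I = €1,010,019.00.
DCL = total CM / (EBIT − I) = €5,819,919.00 / €1,010,019.00 = 5.7622.
EPS therefore changes by 5.7622 × (+24.4%) = +140.6%.

+140.6%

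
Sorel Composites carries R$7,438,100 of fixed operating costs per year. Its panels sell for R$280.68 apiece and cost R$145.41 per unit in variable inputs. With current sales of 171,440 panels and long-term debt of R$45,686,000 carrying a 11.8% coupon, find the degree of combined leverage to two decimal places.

At 171,440 units, contribution = 171,440 × R$135.27 = R$23,190,688.80.
Subtracting fixed costs: EBIT = R$23,190,688.80 − R$7,438,100 = R$15,752,588.80. Interest = R$5,390,948.00, so EBIT − I = R$10,361,640.80.
DCL = contribution ÷ (EBIT − I) = R$23,190,688.80 ÷ R$10,361,640.80 = 2.2381.

2.24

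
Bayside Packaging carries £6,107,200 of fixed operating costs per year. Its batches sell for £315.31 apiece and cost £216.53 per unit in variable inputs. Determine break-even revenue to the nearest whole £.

CM per unit = £315.31 − £216.53 = £98.78; CM ratio = £98.78 / £315.31 = 0.3133.
Break-even sales = FC ÷ CM ratio = £6,107,200 × £315.31 / £98.78 = £19,494,445.

£19,494,445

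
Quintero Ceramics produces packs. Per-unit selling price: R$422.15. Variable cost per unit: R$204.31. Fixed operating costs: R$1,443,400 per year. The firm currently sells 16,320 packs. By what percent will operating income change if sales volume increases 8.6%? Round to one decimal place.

At 16,320 units, contribution = 16,320 × R$217.84 = R$3,555,148.80.
Operating income = contribution − fixed costs = R$3,555,148.80 − R$1,443,400 = R$2,111,748.80.
DOL = contribution ÷ EBIT = R$3,555,148.80 ÷ R$2,111,748.80 = 1.6835.
%ΔEBIT = DOL × %ΔSales = 1.6835 × +8.6% = +14.5%.

+14.5%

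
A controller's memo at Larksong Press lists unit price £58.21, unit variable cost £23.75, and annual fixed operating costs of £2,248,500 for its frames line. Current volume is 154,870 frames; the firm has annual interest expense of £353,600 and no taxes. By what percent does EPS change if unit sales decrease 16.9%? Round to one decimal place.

At 154,870 units, contribution = 154,870 × £34.46 = £5,336,820.20.
Subtracting fixed costs: EBIT = £5,336,820.20 − £2,248,500 = £3,088,320.20.
After interest of £353,600.00, pre-tax earnings = £2,734,720.20.
DCL = total CM / (EBIT − I) = £5,336,820.20 / £2,734,720.20 = 1.9515.
EPS therefore changes by 1.9515 × (-16.9%) = -33.0%.

-33.0%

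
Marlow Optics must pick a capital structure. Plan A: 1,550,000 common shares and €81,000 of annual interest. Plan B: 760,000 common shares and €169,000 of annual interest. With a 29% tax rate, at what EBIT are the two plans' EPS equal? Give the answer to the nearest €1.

€253,658

At indifference, (EBIT − 81,000)(1 − t)/1,550,000 = (EBIT − 169,000)(1 − t)/760,000.
Cancelling (1 − t) and cross-multiplying: 760,000·(EBIT − 81,000) = 1,550,000·(EBIT − 169,000).
Solving, EBIT = (169,000·1,550,000 − 81,000·760,000) / (1,550,000 − 760,000) = 200,390,000,000 / 790,000 = 253,658.23.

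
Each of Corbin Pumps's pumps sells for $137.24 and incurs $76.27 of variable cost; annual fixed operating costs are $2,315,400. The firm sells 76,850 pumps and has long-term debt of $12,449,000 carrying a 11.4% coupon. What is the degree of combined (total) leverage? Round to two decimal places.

4.93

At 76,850 units, contribution = 76,850 × $60.97 = $4,685,544.50.
Subtracting fixed costs: EBIT = $4,685,544.50 − $2,315,400 = $2,370,144.50. Interest = $1,419,186.00, so EBIT − I = $950,958.50.
DCL = contribution ÷ (EBIT − I) = $4,685,544.50 ÷ $950,958.50 = 4.9272.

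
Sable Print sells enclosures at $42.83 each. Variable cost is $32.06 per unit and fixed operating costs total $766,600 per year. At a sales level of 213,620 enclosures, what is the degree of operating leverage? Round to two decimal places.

Total contribution margin = 213,620 × $10.77 = $2,300,687.40.
Operating income = contribution − fixed costs = $2,300,687.40 − $766,600 = $1,534,087.40.
Degree of operating leverage = $2,300,687.40 / $1,534,087.40 = 1.4997.

1.50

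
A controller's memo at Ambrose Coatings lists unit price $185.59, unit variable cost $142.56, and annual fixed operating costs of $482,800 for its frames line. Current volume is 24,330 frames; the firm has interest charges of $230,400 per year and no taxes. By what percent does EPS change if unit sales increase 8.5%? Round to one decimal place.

Total contribution margin = 24,330 × $43.03 = $1,046,919.90.
Subtracting fixed costs: EBIT = $1,046,919.90 − $482,800 = $564,119.90.
Interest = $230,400.00, so EBIT − I = $333,719.90.
DCL = total CM / (EBIT − I) = $1,046,919.90 / $333,719.90 = 3.1371.
%ΔEPS = DCL × %ΔSales = 3.1371 × +8.5% = +26.7%.

+26.7%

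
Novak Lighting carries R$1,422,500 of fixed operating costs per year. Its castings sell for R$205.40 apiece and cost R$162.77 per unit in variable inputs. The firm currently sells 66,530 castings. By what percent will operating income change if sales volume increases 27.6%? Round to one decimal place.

+55.4%

Contribution at this volume is 66,530 × R$42.63 = R$2,836,173.90.
EBIT = R$2,836,173.90 − R$1,422,500 = R$1,413,673.90.
DOL = contribution ÷ EBIT = R$2,836,173.90 ÷ R$1,413,673.90 = 2.0062.
So EBIT moves 2.0062 × (+27.6%) = +55.4%.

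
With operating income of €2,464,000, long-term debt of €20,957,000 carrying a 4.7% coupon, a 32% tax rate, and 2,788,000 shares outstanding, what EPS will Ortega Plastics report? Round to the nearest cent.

€0.36

Pre-tax income = €2,464,000 − €984,979.00 = €1,479,021.00.
After tax at 32%: net income = €1,479,021.00 × 0.68 = €1,005,734.28.
EPS = €1,005,734.28 ÷ 2,788,000 = €0.36.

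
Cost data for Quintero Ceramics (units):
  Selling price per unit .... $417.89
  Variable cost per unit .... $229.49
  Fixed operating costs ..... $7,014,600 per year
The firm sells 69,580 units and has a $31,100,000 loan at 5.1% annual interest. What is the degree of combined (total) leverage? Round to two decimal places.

Contribution at this volume is 69,580 × $188.40 = $13,108,872.00.
EBIT = $13,108,872.00 − $7,014,600 = $6,094,272.00. Interest = $1,586,100.00, so EBIT − I = $4,508,172.00.
Degree of total leverage = total CM / (EBIT − interest) = $13,108,872.00 / $4,508,172.00 = 2.9078.

2.91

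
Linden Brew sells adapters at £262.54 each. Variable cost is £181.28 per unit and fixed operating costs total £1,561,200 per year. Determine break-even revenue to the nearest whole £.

Contribution margin per unit = £262.54 − £181.28 = £81.26, a CM ratio of £81.26 ÷ £262.54 = 0.3095.
Break-even revenue = fixed costs × price ÷ CM = £1,561,200 × £262.54 ÷ £81.26 = £5,044,025.

£5,044,025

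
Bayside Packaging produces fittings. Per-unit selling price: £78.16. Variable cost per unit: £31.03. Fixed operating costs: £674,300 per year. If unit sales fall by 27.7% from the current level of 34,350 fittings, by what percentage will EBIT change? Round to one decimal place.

-47.5%

Total contribution margin = 34,350 × £47.13 = £1,618,915.50.
Operating income = contribution − fixed costs = £1,618,915.50 − £674,300 = £944,615.50.
Degree of operating leverage = £1,618,915.50 / £944,615.50 = 1.7138.
So EBIT moves 1.7138 × (-27.7%) = -47.5%.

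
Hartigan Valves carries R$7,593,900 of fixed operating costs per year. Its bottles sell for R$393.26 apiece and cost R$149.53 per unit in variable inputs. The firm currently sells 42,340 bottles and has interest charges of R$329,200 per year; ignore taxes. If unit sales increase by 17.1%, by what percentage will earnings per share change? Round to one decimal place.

+73.6%

Total contribution margin = 42,340 × R$243.73 = R$10,319,528.20.
Operating income = contribution − fixed costs = R$10,319,528.20 − R$7,593,900 = R$2,725,628.20.
After interest of R$329,200.00, pre-tax earnings = R$2,396,428.20.
DCL = total CM / (EBIT − I) = R$10,319,528.20 / R$2,396,428.20 = 4.3062.
EPS therefore changes by 4.3062 × (+17.1%) = +73.6%.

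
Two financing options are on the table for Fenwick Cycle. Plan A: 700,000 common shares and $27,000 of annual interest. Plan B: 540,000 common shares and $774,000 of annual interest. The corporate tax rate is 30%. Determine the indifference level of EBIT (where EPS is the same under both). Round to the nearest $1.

At indifference, (EBIT − 27,000)(1 − t)/700,000 = (EBIT − 774,000)(1 − t)/540,000.
The (1 − t) factor cancels: (EBIT − 27,000) × 540,000 = (EBIT − 774,000) × 700,000.
Solving, EBIT = (774,000·700,000 − 27,000·540,000) / (700,000 − 540,000) = 527,220,000,000 / 160,000 = 3,295,125.00.

$3,295,125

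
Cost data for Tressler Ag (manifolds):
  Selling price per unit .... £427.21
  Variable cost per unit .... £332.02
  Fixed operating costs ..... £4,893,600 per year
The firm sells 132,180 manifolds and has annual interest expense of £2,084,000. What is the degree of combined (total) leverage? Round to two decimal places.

Contribution at this volume is 132,180 × £95.19 = £12,582,214.20.
Subtracting fixed costs: EBIT = £12,582,214.20 − £4,893,600 = £7,688,614.20. Interest = £2,084,000.00, so EBIT − I = £5,604,614.20.
DCL = contribution ÷ (EBIT − I) = £12,582,214.20 ÷ £5,604,614.20 = 2.2450.

2.24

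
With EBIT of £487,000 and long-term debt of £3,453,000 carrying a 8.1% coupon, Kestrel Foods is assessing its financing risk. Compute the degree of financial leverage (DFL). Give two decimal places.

2.35

Interest = £279,693.00.
Degree of financial leverage = EBIT / (EBIT − interest) = £487,000 / £207,307.00 = 2.3492.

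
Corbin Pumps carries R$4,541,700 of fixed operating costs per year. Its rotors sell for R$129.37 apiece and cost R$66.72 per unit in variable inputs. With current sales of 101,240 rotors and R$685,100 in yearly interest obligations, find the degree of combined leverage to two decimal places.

5.68

At 101,240 units, contribution = 101,240 × R$62.65 = R$6,342,686.00.
Subtracting fixed costs: EBIT = R$6,342,686.00 − R$4,541,700 = R$1,800,986.00. Interest = R$685,100.00.
DOL = R$6,342,686.00 ÷ R$1,800,986.00 = 3.5218; DFL = R$1,800,986.00 ÷ R$1,115,886.00 = 1.6140.
DCL = DOL × DFL = 3.5218 × 1.6140 = 5.6842.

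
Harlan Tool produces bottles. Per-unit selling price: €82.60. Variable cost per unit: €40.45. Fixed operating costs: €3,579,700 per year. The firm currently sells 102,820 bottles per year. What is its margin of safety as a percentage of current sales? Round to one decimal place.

Unit CM = price − variable cost = €82.60 − €40.45 = €42.15. Break-even units = €3,579,700 ÷ €42.15 = 84,927.64; break-even revenue = 84,927.64 × €82.60 = €7,015,023.01.
Current sales = 102,820 × €82.60 = €8,492,932.00.
Margin of safety = (€8,492,932.00 − €7,015,023.01) ÷ €8,492,932.00 = 17.4%.

17.4%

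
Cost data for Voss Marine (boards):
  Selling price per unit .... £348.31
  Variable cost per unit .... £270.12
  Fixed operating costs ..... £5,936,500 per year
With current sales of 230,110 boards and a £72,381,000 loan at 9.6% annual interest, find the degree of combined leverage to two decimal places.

3.52

Contribution at this volume is 230,110 × £78.19 = £17,992,300.90.
EBIT = £17,992,300.90 − £5,936,500 = £12,055,800.90. Interest = £6,948,576.00.
DOL = £17,992,300.90 ÷ £12,055,800.90 = 1.4924; DFL = £12,055,800.90 ÷ £5,107,224.90 = 2.3605.
DCL = DOL × DFL = 1.4924 × 2.3605 = 3.5228.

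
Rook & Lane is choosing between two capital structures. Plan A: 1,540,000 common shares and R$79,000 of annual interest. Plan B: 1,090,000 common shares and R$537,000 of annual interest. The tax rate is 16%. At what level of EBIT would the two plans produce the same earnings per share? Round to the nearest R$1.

At indifference, (EBIT − 79,000)(1 − t)/1,540,000 = (EBIT − 537,000)(1 − t)/1,090,000.
The (1 − t) factor cancels: (EBIT − 79,000) × 1,090,000 = (EBIT − 537,000) × 1,540,000.
Solving, EBIT = (537,000·1,540,000 − 79,000·1,090,000) / (1,540,000 − 1,090,000) = 740,870,000,000 / 450,000 = 1,646,377.78.

R$1,646,378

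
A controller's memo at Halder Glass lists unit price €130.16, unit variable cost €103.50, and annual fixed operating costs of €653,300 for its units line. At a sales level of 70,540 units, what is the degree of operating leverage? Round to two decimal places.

Total contribution margin = 70,540 × €26.66 = €1,880,596.40.
Subtracting fixed costs: EBIT = €1,880,596.40 − €653,300 = €1,227,296.40.
Degree of operating leverage = €1,880,596.40 / €1,227,296.40 = 1.5323.

1.53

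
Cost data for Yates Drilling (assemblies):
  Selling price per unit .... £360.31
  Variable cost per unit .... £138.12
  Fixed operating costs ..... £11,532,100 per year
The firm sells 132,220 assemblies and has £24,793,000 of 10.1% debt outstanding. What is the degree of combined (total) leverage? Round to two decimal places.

Contribution at this volume is 132,220 × £222.19 = £29,377,961.80.
Operating income = contribution − fixed costs = £29,377,961.80 − £11,532,100 = £17,845,861.80. Interest = £2,504,093.00.
DOL = £29,377,961.80 ÷ £17,845,861.80 = 1.6462; DFL = £17,845,861.80 ÷ £15,341,768.80 = 1.1632.
Combined leverage = 1.6462 × 1.1632 = 1.9149.

1.91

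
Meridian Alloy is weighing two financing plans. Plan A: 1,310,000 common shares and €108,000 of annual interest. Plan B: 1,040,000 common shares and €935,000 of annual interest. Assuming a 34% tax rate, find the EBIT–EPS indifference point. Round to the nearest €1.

At indifference, (EBIT − 108,000)(1 − t)/1,310,000 = (EBIT − 935,000)(1 − t)/1,040,000.
The (1 − t) factor cancels: (EBIT − 108,000) × 1,040,000 = (EBIT − 935,000) × 1,310,000.
EBIT × (1,310,000 − 1,040,000) = 935,000 × 1,310,000 − 108,000 × 1,040,000 = 1,112,530,000,000, so EBIT = 1,112,530,000,000 ÷ 270,000 = 4,120,481.48.

€4,120,481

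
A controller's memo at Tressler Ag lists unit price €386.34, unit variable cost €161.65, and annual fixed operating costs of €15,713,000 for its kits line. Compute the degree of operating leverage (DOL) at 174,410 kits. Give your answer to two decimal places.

1.67

Total contribution margin = 174,410 × €224.69 = €39,188,182.90.
Subtracting fixed costs: EBIT = €39,188,182.90 − €15,713,000 = €23,475,182.90.
So DOL = total CM / EBIT = €39,188,182.90 / €23,475,182.90 = 1.6693.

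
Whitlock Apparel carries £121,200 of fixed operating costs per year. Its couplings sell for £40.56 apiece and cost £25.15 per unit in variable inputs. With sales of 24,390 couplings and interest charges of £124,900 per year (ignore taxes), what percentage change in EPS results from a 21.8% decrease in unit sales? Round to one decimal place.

At 24,390 units, contribution = 24,390 × £15.41 = £375,849.90.
Subtracting fixed costs: EBIT = £375,849.90 − £121,200 = £254,649.90.
After interest of £124,900.00, pre-tax earnings = £129,749.90.
DCL = total CM / (EBIT − I) = £375,849.90 / £129,749.90 = 2.8967.
EPS therefore changes by 2.8967 × (-21.8%) = -63.1%.

-63.1%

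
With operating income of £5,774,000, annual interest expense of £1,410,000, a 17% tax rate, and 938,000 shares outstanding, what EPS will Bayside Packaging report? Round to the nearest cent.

£3.86

Interest = £1,410,000.00, so EBT = £5,774,000 − £1,410,000.00 = £4,364,000.00.
Net income = £4,364,000.00 × (1 − 0.17) = £3,622,120.00.
EPS = £3,622,120.00 ÷ 938,000 = £3.86.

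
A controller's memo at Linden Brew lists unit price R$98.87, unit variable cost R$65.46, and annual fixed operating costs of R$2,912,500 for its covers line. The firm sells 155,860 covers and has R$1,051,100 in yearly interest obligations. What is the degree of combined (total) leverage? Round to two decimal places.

4.19

Total contribution margin = 155,860 × R$33.41 = R$5,207,282.60.
EBIT = R$5,207,282.60 − R$2,912,500 = R$2,294,782.60. Interest = R$1,051,100.00, so EBIT − I = R$1,243,682.60.
DCL = contribution ÷ (EBIT − I) = R$5,207,282.60 ÷ R$1,243,682.60 = 4.1870.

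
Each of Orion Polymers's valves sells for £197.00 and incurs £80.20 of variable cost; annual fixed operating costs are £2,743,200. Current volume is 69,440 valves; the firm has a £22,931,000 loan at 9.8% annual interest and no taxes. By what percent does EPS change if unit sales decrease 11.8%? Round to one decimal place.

-30.7%

Total contribution margin = 69,440 × £116.80 = £8,110,592.00.
Operating income = contribution − fixed costs = £8,110,592.00 − £2,743,200 = £5,367,392.00.
After interest of £2,247,238.00, pre-tax earnings = £3,120,154.00.
Degree of combined leverage = contribution ÷ (EBIT − I) = £8,110,592.00 ÷ £3,120,154.00 = 2.5994.
EPS therefore changes by 2.5994 × (-11.8%) = -30.7%.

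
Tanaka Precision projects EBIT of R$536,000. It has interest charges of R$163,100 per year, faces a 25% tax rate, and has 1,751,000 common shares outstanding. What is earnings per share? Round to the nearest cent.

Pre-tax income = R$536,000 − R$163,100.00 = R$372,900.00.
After tax at 25%: net income = R$372,900.00 × 0.75 = R$279,675.00.
Per share: R$279,675.00 / 1,751,000 shares = R$0.16.

R$0.16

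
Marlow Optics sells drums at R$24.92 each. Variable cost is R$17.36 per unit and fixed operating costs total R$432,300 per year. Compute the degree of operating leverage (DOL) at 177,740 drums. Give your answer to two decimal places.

1.47

Total contribution margin = 177,740 × R$7.56 = R$1,343,714.40.
EBIT = R$1,343,714.40 − R$432,300 = R$911,414.40.
Degree of operating leverage = R$1,343,714.40 / R$911,414.40 = 1.4743.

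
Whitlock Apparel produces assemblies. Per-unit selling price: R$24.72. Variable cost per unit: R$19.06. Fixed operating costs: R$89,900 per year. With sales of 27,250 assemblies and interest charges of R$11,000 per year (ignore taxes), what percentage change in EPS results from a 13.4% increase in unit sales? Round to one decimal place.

Total contribution margin = 27,250 × R$5.66 = R$154,235.00.
Subtracting fixed costs: EBIT = R$154,235.00 − R$89,900 = R$64,335.00.
After interest of R$11,000.00, pre-tax earnings = R$53,335.00.
DCL = total CM / (EBIT − I) = R$154,235.00 / R$53,335.00 = 2.8918.
EPS therefore changes by 2.8918 × (+13.4%) = +38.8%.

+38.8%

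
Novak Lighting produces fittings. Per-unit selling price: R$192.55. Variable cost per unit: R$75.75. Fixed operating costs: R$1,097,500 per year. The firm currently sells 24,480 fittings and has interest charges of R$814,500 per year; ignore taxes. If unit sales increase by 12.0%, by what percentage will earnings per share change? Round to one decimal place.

+36.2%

Contribution at this volume is 24,480 × R$116.80 = R$2,859,264.00.
Subtracting fixed costs: EBIT = R$2,859,264.00 − R$1,097,500 = R$1,761,764.00.
After interest of R$814,500.00, pre-tax earnings = R$947,264.00.
Degree of combined leverage = contribution ÷ (EBIT − I) = R$2,859,264.00 ÷ R$947,264.00 = 3.0184.
EPS therefore changes by 3.0184 × (+12.0%) = +36.2%.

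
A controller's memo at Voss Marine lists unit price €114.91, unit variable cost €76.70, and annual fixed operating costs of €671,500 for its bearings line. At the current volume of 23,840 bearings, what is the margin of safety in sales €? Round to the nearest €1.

Unit CM = price − variable cost = €114.91 − €76.70 = €38.21. Break-even units = €671,500 ÷ €38.21 = 17,573.93; break-even revenue = 17,573.93 × €114.91 = €2,019,420.70.
Current sales = 23,840 × €114.91 = €2,739,454.40.
Margin of safety = €2,739,454.40 − €2,019,420.70 = €720,034.

€720,034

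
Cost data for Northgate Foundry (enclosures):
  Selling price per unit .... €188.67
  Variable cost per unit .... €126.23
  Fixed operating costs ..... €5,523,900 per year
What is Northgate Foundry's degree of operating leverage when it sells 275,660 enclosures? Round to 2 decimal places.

1.47

At 275,660 units, contribution = 275,660 × €62.44 = €17,212,210.40.
Operating income = contribution − fixed costs = €17,212,210.40 − €5,523,900 = €11,688,310.40.
So DOL = total CM / EBIT = €17,212,210.40 / €11,688,310.40 = 1.4726.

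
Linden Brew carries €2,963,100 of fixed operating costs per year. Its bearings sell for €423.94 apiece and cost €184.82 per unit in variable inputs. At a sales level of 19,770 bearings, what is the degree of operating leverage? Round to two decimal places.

2.68

Contribution at this volume is 19,770 × €239.12 = €4,727,402.40.
Subtracting fixed costs: EBIT = €4,727,402.40 − €2,963,100 = €1,764,302.40.
So DOL = total CM / EBIT = €4,727,402.40 / €1,764,302.40 = 2.6795.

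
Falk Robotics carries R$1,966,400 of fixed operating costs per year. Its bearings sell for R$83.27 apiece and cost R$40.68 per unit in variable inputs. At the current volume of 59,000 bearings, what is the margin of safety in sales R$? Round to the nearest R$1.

Contribution margin per unit = R$83.27 − R$40.68 = R$42.59. Break-even units = R$1,966,400 ÷ R$42.59 = 46,170.46; break-even revenue = 46,170.46 × R$83.27 = R$3,844,614.42.
Current sales = 59,000 × R$83.27 = R$4,912,930.00.
Margin of safety = R$4,912,930.00 − R$3,844,614.42 = R$1,068,316.

R$1,068,316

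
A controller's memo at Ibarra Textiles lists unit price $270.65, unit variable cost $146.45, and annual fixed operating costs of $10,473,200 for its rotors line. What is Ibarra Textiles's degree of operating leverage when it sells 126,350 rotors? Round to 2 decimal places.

3.01

Contribution at this volume is 126,350 × $124.20 = $15,692,670.00.
EBIT = $15,692,670.00 − $10,473,200 = $5,219,470.00.
So DOL = total CM / EBIT = $15,692,670.00 / $5,219,470.00 = 3.0066.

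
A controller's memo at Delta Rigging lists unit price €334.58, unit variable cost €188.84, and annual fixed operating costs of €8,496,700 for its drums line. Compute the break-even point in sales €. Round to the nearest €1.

€19,506,147

CM per unit = €334.58 − €188.84 = €145.74; CM ratio = €145.74 / €334.58 = 0.4356.
Break-even sales = FC ÷ CM ratio = €8,496,700 × €334.58 / €145.74 = €19,506,147.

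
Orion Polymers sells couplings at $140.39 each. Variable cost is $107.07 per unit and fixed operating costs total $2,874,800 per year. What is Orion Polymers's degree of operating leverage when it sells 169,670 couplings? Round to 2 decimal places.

2.03

At 169,670 units, contribution = 169,670 × $33.32 = $5,653,404.40.
Subtracting fixed costs: EBIT = $5,653,404.40 − $2,874,800 = $2,778,604.40.
DOL = contribution ÷ EBIT = $5,653,404.40 ÷ $2,778,604.40 = 2.0346.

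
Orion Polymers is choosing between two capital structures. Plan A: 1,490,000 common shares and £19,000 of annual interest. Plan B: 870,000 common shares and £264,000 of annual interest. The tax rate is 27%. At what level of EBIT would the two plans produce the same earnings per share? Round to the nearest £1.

Set EPS_A = EPS_B: (EBIT − £19,000)(1 − 0.27) ÷ 1,490,000 = (EBIT − £264,000)(1 − 0.27) ÷ 870,000.
The (1 − t) factor cancels: (EBIT − 19,000) × 870,000 = (EBIT − 264,000) × 1,490,000.
Solving, EBIT = (264,000·1,490,000 − 19,000·870,000) / (1,490,000 − 870,000) = 376,830,000,000 / 620,000 = 607,790.32.

£607,790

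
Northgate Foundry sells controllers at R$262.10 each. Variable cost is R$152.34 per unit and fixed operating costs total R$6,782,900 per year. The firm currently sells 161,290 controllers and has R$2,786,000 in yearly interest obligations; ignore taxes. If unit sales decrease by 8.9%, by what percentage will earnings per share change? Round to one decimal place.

-19.4%

At 161,290 units, contribution = 161,290 × R$109.76 = R$17,703,190.40.
Operating income = contribution − fixed costs = R$17,703,190.40 − R$6,782,900 = R$10,920,290.40.
After interest of R$2,786,000.00, pre-tax earnings = R$8,134,290.40.
Degree of combined leverage = contribution ÷ (EBIT − I) = R$17,703,190.40 ÷ R$8,134,290.40 = 2.1764.
EPS therefore changes by 2.1764 × (-8.9%) = -19.4%.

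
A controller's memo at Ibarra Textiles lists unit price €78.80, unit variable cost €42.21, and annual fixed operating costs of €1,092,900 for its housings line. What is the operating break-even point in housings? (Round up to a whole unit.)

Contribution margin per unit = €78.80 − €42.21 = €36.59.
Break-even Q = €1,092,900 / €36.59 = 29,868.82 → 29,869 housings.

29,869 housings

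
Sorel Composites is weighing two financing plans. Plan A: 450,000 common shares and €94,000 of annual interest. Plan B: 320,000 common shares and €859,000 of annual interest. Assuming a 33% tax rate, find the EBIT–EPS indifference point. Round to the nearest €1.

€2,742,077

At indifference, (EBIT − 94,000)(1 − t)/450,000 = (EBIT − 859,000)(1 − t)/320,000.
Cancelling (1 − t) and cross-multiplying: 320,000·(EBIT − 94,000) = 450,000·(EBIT − 859,000).
Solving, EBIT = (859,000·450,000 − 94,000·320,000) / (450,000 − 320,000) = 356,470,000,000 / 130,000 = 2,742,076.92.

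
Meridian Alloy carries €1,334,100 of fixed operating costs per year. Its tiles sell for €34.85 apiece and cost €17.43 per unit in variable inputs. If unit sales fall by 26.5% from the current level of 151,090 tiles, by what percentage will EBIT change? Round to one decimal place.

Contribution at this volume is 151,090 × €17.42 = €2,631,987.80.
Subtracting fixed costs: EBIT = €2,631,987.80 − €1,334,100 = €1,297,887.80.
DOL = contribution ÷ EBIT = €2,631,987.80 ÷ €1,297,887.80 = 2.0279.
So EBIT moves 2.0279 × (-26.5%) = -53.7%.

-53.7%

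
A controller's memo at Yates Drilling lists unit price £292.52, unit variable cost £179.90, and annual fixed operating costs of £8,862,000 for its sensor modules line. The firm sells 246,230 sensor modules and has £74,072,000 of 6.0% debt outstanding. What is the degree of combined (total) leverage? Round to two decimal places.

Total contribution margin = 246,230 × £112.62 = £27,730,422.60.
Operating income = contribution − fixed costs = £27,730,422.60 − £8,862,000 = £18,868,422.60. Interest = £4,444,320.00, so EBIT − I = £14,424,102.60.
DCL = contribution ÷ (EBIT − I) = £27,730,422.60 ÷ £14,424,102.60 = 1.9225.

1.92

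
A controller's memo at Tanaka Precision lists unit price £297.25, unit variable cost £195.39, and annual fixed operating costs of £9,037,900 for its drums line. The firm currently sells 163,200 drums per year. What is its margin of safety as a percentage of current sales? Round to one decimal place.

Each unit contributes £297.25 − £195.39 = £101.86. Break-even units = £9,037,900 ÷ £101.86 = 88,728.65; break-even revenue = 88,728.65 × £297.25 = £26,374,590.37.
Actual sales revenue = 163,200 × £297.25 = £48,511,200.00.
Margin of safety = (£48,511,200.00 − £26,374,590.37) ÷ £48,511,200.00 = 45.6%.

45.6%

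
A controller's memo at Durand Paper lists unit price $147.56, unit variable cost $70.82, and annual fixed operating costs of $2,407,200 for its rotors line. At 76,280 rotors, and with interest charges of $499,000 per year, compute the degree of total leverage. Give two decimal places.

Contribution at this volume is 76,280 × $76.74 = $5,853,727.20.
Operating income = contribution − fixed costs = $5,853,727.20 − $2,407,200 = $3,446,527.20. Interest = $499,000.00, so EBIT − I = $2,947,527.20.
Degree of total leverage = total CM / (EBIT − interest) = $5,853,727.20 / $2,947,527.20 = 1.9860.

1.99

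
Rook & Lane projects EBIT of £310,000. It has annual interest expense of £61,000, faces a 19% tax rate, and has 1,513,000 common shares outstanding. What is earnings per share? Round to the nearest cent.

Pre-tax income = £310,000 − £61,000.00 = £249,000.00.
After tax at 19%: net income = £249,000.00 × 0.81 = £201,690.00.
Per share: £201,690.00 / 1,513,000 shares = £0.13.

£0.13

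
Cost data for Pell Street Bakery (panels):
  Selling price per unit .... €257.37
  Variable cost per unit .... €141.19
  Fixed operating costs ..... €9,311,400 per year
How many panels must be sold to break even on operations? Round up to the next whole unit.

Each unit contributes €257.37 − €141.19 = €116.18.
Break-even Q = €9,311,400 / €116.18 = 80,146.32 → 80,147 panels.

80,147 panels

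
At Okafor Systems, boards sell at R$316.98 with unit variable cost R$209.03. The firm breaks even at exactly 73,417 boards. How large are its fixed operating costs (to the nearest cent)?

Contribution margin per unit = R$316.98 − R$209.03 = R$107.95.
Since BE = FC / CM, FC = 73,417 × R$107.95 = R$7,925,365.15.

R$7,925,365.15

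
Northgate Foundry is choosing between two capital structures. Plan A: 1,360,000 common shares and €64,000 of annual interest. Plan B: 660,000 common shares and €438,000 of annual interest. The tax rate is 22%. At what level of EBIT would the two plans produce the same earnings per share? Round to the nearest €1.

€790,629

At indifference, (EBIT − 64,000)(1 − t)/1,360,000 = (EBIT − 438,000)(1 − t)/660,000.
The (1 − t) factor cancels: (EBIT − 64,000) × 660,000 = (EBIT − 438,000) × 1,360,000.
EBIT × (1,360,000 − 660,000) = 438,000 × 1,360,000 − 64,000 × 660,000 = 553,440,000,000, so EBIT = 553,440,000,000 ÷ 700,000 = 790,628.57.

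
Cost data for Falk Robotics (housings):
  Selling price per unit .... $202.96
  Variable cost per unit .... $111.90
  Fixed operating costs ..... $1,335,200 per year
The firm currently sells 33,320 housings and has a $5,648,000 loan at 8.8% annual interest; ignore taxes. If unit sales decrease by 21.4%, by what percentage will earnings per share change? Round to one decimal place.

-54.0%

Contribution at this volume is 33,320 × $91.06 = $3,034,119.20.
Operating income = contribution − fixed costs = $3,034,119.20 − $1,335,200 = $1,698,919.20.
Interest = $497,024.00, so EBIT − I = $1,201,895.20.
Degree of combined leverage = contribution ÷ (EBIT − I) = $3,034,119.20 ÷ $1,201,895.20 = 2.5244.
EPS therefore changes by 2.5244 × (-21.4%) = -54.0%.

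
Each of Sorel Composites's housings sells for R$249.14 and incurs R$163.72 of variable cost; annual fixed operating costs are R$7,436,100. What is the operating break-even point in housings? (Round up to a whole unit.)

87,054 housings

Contribution margin per unit = R$249.14 − R$163.72 = R$85.42.
Break-even Q = R$7,436,100 / R$85.42 = 87,053.38 → 87,054 housings.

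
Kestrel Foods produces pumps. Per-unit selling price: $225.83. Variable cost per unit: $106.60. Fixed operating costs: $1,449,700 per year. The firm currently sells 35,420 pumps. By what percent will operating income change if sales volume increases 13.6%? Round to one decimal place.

At 35,420 units, contribution = 35,420 × $119.23 = $4,223,126.60.
Operating income = contribution − fixed costs = $4,223,126.60 − $1,449,700 = $2,773,426.60.
Degree of operating leverage = $4,223,126.60 / $2,773,426.60 = 1.5227.
So EBIT moves 1.5227 × (+13.6%) = +20.7%.

+20.7%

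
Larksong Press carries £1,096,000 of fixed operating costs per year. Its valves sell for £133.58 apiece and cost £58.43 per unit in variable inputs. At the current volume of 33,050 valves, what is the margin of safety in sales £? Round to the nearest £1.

£2,466,666

Unit CM = price − variable cost = £133.58 − £58.43 = £75.15. Break-even units = £1,096,000 ÷ £75.15 = 14,584.17; break-even revenue = 14,584.17 × £133.58 = £1,948,152.76.
Current sales = 33,050 × £133.58 = £4,414,819.00.
Margin of safety = £4,414,819.00 − £1,948,152.76 = £2,466,666.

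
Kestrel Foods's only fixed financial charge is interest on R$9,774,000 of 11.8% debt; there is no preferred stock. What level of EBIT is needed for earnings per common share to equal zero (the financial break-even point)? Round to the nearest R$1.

R$1,153,332

Annual interest = 11.8% × R$9,774,000 = R$1,153,332.00.
Without preferred stock the financial break-even is simply EBIT = interest = R$1,153,332.00.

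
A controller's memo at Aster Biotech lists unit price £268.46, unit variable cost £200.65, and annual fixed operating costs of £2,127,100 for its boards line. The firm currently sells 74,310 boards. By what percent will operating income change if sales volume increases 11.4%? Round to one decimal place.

+19.7%

At 74,310 units, contribution = 74,310 × £67.81 = £5,038,961.10.
Operating income = contribution − fixed costs = £5,038,961.10 − £2,127,100 = £2,911,861.10.
So DOL = total CM / EBIT = £5,038,961.10 / £2,911,861.10 = 1.7305.
%ΔEBIT = DOL × %ΔSales = 1.7305 × +11.4% = +19.7%.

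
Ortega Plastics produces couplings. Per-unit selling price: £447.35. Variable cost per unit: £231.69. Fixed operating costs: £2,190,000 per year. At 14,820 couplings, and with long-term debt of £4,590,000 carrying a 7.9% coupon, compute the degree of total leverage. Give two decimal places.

Contribution at this volume is 14,820 × £215.66 = £3,196,081.20.
Subtracting fixed costs: EBIT = £3,196,081.20 − £2,190,000 = £1,006,081.20. Interest = £362,610.00.
DOL = £3,196,081.20 ÷ £1,006,081.20 = 3.1768; DFL = £1,006,081.20 ÷ £643,471.20 = 1.5635.
Combined leverage = 3.1768 × 1.5635 = 4.9669.

4.97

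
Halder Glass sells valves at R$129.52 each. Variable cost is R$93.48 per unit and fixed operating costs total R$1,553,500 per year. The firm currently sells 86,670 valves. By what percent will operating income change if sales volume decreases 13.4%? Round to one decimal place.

At 86,670 units, contribution = 86,670 × R$36.04 = R$3,123,586.80.
Operating income = contribution − fixed costs = R$3,123,586.80 − R$1,553,500 = R$1,570,086.80.
DOL = contribution ÷ EBIT = R$3,123,586.80 ÷ R$1,570,086.80 = 1.9894.
%ΔEBIT = DOL × %ΔSales = 1.9894 × -13.4% = -26.7%.

-26.7%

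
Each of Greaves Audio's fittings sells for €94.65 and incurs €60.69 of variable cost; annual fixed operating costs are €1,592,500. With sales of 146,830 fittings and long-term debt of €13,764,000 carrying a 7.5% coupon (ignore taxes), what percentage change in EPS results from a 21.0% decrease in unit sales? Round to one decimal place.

-44.3%

At 146,830 units, contribution = 146,830 × €33.96 = €4,986,346.80.
Operating income = contribution − fixed costs = €4,986,346.80 − €1,592,500 = €3,393,846.80.
Interest = €1,032,300.00, so EBIT − I = €2,361,546.80.
DCL = total CM / (EBIT − I) = €4,986,346.80 / €2,361,546.80 = 2.1115.
EPS therefore changes by 2.1115 × (-21.0%) = -44.3%.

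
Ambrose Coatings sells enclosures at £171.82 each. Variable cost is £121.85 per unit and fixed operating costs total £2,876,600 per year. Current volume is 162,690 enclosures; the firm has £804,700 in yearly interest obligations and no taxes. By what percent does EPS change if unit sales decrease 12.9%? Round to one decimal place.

-23.6%

Contribution at this volume is 162,690 × £49.97 = £8,129,619.30.
EBIT = £8,129,619.30 − £2,876,600 = £5,253,019.30.
Interest = £804,700.00, so EBIT − I = £4,448,319.30.
DCL = total CM / (EBIT − I) = £8,129,619.30 / £4,448,319.30 = 1.8276.
EPS therefore changes by 1.8276 × (-12.9%) = -23.6%.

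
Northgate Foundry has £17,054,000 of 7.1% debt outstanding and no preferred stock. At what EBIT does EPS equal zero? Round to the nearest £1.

£1,210,834

Annual interest = 7.1% × £17,054,000 = £1,210,834.00.
Without preferred stock the financial break-even is simply EBIT = interest = £1,210,834.00.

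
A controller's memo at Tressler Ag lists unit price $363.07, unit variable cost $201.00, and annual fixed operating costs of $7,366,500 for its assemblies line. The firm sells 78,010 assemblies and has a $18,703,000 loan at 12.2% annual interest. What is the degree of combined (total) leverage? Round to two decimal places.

Total contribution margin = 78,010 × $162.07 = $12,643,080.70.
EBIT = $12,643,080.70 − $7,366,500 = $5,276,580.70. Interest = $2,281,766.00, so EBIT − I = $2,994,814.70.
Degree of total leverage = total CM / (EBIT − interest) = $12,643,080.70 / $2,994,814.70 = 4.2217.

4.22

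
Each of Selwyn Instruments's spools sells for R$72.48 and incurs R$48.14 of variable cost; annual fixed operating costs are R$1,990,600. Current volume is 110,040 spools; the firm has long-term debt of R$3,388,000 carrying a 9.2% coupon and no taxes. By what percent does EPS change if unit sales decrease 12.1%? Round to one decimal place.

-86.2%

Total contribution margin = 110,040 × R$24.34 = R$2,678,373.60.
Subtracting fixed costs: EBIT = R$2,678,373.60 − R$1,990,600 = R$687,773.60.
Interest = R$311,696.00, so EBIT − I = R$376,077.60.
DCL = total CM / (EBIT − I) = R$2,678,373.60 / R$376,077.60 = 7.1219.
EPS therefore changes by 7.1219 × (-12.1%) = -86.2%.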